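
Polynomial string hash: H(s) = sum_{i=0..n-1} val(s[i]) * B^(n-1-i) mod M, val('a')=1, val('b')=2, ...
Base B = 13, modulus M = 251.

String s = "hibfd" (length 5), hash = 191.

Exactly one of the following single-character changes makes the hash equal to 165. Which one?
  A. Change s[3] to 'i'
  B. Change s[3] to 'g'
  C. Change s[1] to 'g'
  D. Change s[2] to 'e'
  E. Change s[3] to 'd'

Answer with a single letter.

Answer: E

Derivation:
Option A: s[3]='f'->'i', delta=(9-6)*13^1 mod 251 = 39, hash=191+39 mod 251 = 230
Option B: s[3]='f'->'g', delta=(7-6)*13^1 mod 251 = 13, hash=191+13 mod 251 = 204
Option C: s[1]='i'->'g', delta=(7-9)*13^3 mod 251 = 124, hash=191+124 mod 251 = 64
Option D: s[2]='b'->'e', delta=(5-2)*13^2 mod 251 = 5, hash=191+5 mod 251 = 196
Option E: s[3]='f'->'d', delta=(4-6)*13^1 mod 251 = 225, hash=191+225 mod 251 = 165 <-- target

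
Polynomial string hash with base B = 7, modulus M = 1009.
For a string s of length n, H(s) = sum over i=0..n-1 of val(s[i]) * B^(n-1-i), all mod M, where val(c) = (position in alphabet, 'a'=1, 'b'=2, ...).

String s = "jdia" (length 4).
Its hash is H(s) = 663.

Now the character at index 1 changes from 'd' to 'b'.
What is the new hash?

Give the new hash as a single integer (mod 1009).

Answer: 565

Derivation:
val('d') = 4, val('b') = 2
Position k = 1, exponent = n-1-k = 2
B^2 mod M = 7^2 mod 1009 = 49
Delta = (2 - 4) * 49 mod 1009 = 911
New hash = (663 + 911) mod 1009 = 565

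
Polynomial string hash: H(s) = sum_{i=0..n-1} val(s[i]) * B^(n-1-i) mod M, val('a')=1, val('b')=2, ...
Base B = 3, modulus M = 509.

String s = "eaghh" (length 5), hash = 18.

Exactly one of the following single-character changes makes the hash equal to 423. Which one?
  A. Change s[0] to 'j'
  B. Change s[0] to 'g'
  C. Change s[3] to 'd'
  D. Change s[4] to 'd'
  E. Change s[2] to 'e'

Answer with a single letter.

Option A: s[0]='e'->'j', delta=(10-5)*3^4 mod 509 = 405, hash=18+405 mod 509 = 423 <-- target
Option B: s[0]='e'->'g', delta=(7-5)*3^4 mod 509 = 162, hash=18+162 mod 509 = 180
Option C: s[3]='h'->'d', delta=(4-8)*3^1 mod 509 = 497, hash=18+497 mod 509 = 6
Option D: s[4]='h'->'d', delta=(4-8)*3^0 mod 509 = 505, hash=18+505 mod 509 = 14
Option E: s[2]='g'->'e', delta=(5-7)*3^2 mod 509 = 491, hash=18+491 mod 509 = 0

Answer: A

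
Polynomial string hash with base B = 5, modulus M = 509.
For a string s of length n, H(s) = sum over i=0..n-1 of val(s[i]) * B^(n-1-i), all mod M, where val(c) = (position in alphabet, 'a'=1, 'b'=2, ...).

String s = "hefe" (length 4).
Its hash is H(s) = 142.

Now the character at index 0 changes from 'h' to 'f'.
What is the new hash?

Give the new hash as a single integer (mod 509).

Answer: 401

Derivation:
val('h') = 8, val('f') = 6
Position k = 0, exponent = n-1-k = 3
B^3 mod M = 5^3 mod 509 = 125
Delta = (6 - 8) * 125 mod 509 = 259
New hash = (142 + 259) mod 509 = 401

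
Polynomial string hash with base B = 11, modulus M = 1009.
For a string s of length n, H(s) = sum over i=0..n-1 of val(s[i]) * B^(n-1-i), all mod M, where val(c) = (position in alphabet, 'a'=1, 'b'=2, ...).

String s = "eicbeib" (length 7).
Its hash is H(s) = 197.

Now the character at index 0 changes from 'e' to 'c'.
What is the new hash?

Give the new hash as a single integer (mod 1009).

val('e') = 5, val('c') = 3
Position k = 0, exponent = n-1-k = 6
B^6 mod M = 11^6 mod 1009 = 766
Delta = (3 - 5) * 766 mod 1009 = 486
New hash = (197 + 486) mod 1009 = 683

Answer: 683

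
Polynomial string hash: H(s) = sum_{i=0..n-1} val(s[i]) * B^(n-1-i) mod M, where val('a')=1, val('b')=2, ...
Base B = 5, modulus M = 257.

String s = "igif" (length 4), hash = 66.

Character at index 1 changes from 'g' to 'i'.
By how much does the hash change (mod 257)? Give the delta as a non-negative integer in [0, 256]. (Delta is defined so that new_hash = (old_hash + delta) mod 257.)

Answer: 50

Derivation:
Delta formula: (val(new) - val(old)) * B^(n-1-k) mod M
  val('i') - val('g') = 9 - 7 = 2
  B^(n-1-k) = 5^2 mod 257 = 25
  Delta = 2 * 25 mod 257 = 50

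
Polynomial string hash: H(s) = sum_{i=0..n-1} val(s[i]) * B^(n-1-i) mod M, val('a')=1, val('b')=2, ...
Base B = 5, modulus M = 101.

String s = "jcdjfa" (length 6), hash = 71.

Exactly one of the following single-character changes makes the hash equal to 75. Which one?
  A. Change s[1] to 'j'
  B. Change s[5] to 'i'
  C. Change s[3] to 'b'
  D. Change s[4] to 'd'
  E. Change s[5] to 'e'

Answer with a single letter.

Answer: E

Derivation:
Option A: s[1]='c'->'j', delta=(10-3)*5^4 mod 101 = 32, hash=71+32 mod 101 = 2
Option B: s[5]='a'->'i', delta=(9-1)*5^0 mod 101 = 8, hash=71+8 mod 101 = 79
Option C: s[3]='j'->'b', delta=(2-10)*5^2 mod 101 = 2, hash=71+2 mod 101 = 73
Option D: s[4]='f'->'d', delta=(4-6)*5^1 mod 101 = 91, hash=71+91 mod 101 = 61
Option E: s[5]='a'->'e', delta=(5-1)*5^0 mod 101 = 4, hash=71+4 mod 101 = 75 <-- target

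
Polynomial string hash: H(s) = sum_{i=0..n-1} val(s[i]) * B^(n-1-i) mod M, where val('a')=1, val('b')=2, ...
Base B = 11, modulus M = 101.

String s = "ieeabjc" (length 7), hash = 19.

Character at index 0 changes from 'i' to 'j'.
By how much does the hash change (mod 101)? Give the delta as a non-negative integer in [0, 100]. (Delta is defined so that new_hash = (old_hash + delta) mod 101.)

Delta formula: (val(new) - val(old)) * B^(n-1-k) mod M
  val('j') - val('i') = 10 - 9 = 1
  B^(n-1-k) = 11^6 mod 101 = 21
  Delta = 1 * 21 mod 101 = 21

Answer: 21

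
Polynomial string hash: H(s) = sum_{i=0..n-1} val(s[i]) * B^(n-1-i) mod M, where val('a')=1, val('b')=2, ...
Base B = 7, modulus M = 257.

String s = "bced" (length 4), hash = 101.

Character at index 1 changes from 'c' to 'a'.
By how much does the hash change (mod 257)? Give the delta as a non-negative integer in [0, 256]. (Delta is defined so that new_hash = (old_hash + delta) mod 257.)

Answer: 159

Derivation:
Delta formula: (val(new) - val(old)) * B^(n-1-k) mod M
  val('a') - val('c') = 1 - 3 = -2
  B^(n-1-k) = 7^2 mod 257 = 49
  Delta = -2 * 49 mod 257 = 159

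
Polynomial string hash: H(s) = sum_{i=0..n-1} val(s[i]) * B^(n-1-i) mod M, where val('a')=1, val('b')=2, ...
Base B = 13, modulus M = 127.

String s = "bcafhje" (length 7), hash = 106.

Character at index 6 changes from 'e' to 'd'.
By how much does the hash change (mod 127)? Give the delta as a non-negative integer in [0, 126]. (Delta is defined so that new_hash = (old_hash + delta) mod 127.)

Delta formula: (val(new) - val(old)) * B^(n-1-k) mod M
  val('d') - val('e') = 4 - 5 = -1
  B^(n-1-k) = 13^0 mod 127 = 1
  Delta = -1 * 1 mod 127 = 126

Answer: 126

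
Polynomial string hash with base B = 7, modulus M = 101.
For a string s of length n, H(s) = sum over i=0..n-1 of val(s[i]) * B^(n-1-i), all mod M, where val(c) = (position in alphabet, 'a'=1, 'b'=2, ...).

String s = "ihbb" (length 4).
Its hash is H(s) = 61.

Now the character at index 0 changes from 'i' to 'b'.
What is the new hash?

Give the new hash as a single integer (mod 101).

Answer: 84

Derivation:
val('i') = 9, val('b') = 2
Position k = 0, exponent = n-1-k = 3
B^3 mod M = 7^3 mod 101 = 40
Delta = (2 - 9) * 40 mod 101 = 23
New hash = (61 + 23) mod 101 = 84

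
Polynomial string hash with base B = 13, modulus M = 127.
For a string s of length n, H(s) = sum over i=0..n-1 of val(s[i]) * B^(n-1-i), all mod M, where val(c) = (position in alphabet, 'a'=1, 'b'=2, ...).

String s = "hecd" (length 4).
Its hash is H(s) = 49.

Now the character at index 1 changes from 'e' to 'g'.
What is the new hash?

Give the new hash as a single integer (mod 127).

val('e') = 5, val('g') = 7
Position k = 1, exponent = n-1-k = 2
B^2 mod M = 13^2 mod 127 = 42
Delta = (7 - 5) * 42 mod 127 = 84
New hash = (49 + 84) mod 127 = 6

Answer: 6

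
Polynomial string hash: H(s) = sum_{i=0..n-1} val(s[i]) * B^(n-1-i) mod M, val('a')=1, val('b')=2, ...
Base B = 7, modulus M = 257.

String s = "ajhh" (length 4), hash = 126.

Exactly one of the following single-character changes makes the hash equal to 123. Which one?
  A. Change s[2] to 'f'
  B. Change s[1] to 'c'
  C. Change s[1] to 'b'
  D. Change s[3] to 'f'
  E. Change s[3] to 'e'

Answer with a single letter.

Answer: E

Derivation:
Option A: s[2]='h'->'f', delta=(6-8)*7^1 mod 257 = 243, hash=126+243 mod 257 = 112
Option B: s[1]='j'->'c', delta=(3-10)*7^2 mod 257 = 171, hash=126+171 mod 257 = 40
Option C: s[1]='j'->'b', delta=(2-10)*7^2 mod 257 = 122, hash=126+122 mod 257 = 248
Option D: s[3]='h'->'f', delta=(6-8)*7^0 mod 257 = 255, hash=126+255 mod 257 = 124
Option E: s[3]='h'->'e', delta=(5-8)*7^0 mod 257 = 254, hash=126+254 mod 257 = 123 <-- target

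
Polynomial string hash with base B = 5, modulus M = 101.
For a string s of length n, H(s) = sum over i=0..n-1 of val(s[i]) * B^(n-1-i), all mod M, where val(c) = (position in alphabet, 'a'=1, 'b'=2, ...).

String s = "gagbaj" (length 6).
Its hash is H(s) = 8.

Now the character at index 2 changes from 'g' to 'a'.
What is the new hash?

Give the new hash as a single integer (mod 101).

Answer: 66

Derivation:
val('g') = 7, val('a') = 1
Position k = 2, exponent = n-1-k = 3
B^3 mod M = 5^3 mod 101 = 24
Delta = (1 - 7) * 24 mod 101 = 58
New hash = (8 + 58) mod 101 = 66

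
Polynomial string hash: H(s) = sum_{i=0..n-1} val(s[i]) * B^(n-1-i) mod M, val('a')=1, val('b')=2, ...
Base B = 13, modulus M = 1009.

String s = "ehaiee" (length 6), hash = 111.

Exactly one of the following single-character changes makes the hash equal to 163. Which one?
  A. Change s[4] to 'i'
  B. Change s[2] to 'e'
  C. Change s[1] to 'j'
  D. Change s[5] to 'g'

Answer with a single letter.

Option A: s[4]='e'->'i', delta=(9-5)*13^1 mod 1009 = 52, hash=111+52 mod 1009 = 163 <-- target
Option B: s[2]='a'->'e', delta=(5-1)*13^3 mod 1009 = 716, hash=111+716 mod 1009 = 827
Option C: s[1]='h'->'j', delta=(10-8)*13^4 mod 1009 = 618, hash=111+618 mod 1009 = 729
Option D: s[5]='e'->'g', delta=(7-5)*13^0 mod 1009 = 2, hash=111+2 mod 1009 = 113

Answer: A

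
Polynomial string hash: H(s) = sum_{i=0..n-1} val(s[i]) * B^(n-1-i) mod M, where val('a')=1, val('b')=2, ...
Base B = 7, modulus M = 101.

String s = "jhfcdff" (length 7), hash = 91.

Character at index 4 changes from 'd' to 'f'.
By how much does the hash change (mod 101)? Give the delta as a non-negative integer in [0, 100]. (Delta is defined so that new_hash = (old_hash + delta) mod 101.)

Answer: 98

Derivation:
Delta formula: (val(new) - val(old)) * B^(n-1-k) mod M
  val('f') - val('d') = 6 - 4 = 2
  B^(n-1-k) = 7^2 mod 101 = 49
  Delta = 2 * 49 mod 101 = 98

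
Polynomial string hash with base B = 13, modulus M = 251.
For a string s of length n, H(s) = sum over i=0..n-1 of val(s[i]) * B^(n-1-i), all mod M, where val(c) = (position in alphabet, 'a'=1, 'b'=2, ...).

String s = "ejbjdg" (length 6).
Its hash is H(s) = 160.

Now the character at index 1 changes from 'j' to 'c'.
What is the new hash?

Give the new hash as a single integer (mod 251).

val('j') = 10, val('c') = 3
Position k = 1, exponent = n-1-k = 4
B^4 mod M = 13^4 mod 251 = 198
Delta = (3 - 10) * 198 mod 251 = 120
New hash = (160 + 120) mod 251 = 29

Answer: 29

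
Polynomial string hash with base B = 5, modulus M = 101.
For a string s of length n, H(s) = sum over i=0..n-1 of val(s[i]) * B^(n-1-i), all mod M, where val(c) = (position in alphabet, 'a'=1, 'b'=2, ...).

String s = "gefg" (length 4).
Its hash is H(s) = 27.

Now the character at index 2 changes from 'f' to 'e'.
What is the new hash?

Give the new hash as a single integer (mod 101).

val('f') = 6, val('e') = 5
Position k = 2, exponent = n-1-k = 1
B^1 mod M = 5^1 mod 101 = 5
Delta = (5 - 6) * 5 mod 101 = 96
New hash = (27 + 96) mod 101 = 22

Answer: 22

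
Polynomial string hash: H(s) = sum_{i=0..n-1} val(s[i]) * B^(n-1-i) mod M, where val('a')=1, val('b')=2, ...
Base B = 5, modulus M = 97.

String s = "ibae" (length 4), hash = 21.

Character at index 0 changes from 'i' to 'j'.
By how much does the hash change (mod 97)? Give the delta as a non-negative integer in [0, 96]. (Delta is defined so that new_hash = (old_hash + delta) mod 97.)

Delta formula: (val(new) - val(old)) * B^(n-1-k) mod M
  val('j') - val('i') = 10 - 9 = 1
  B^(n-1-k) = 5^3 mod 97 = 28
  Delta = 1 * 28 mod 97 = 28

Answer: 28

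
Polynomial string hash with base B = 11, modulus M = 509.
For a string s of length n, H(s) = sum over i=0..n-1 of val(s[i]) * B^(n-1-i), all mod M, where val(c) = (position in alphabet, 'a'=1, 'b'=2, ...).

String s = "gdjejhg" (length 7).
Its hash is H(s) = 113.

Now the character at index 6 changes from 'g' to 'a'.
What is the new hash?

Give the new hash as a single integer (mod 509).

Answer: 107

Derivation:
val('g') = 7, val('a') = 1
Position k = 6, exponent = n-1-k = 0
B^0 mod M = 11^0 mod 509 = 1
Delta = (1 - 7) * 1 mod 509 = 503
New hash = (113 + 503) mod 509 = 107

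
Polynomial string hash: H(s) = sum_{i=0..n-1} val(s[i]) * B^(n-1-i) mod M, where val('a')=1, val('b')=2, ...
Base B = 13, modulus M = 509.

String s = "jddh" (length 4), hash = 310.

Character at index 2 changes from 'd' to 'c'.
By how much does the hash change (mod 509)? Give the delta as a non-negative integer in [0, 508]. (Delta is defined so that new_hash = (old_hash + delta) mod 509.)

Answer: 496

Derivation:
Delta formula: (val(new) - val(old)) * B^(n-1-k) mod M
  val('c') - val('d') = 3 - 4 = -1
  B^(n-1-k) = 13^1 mod 509 = 13
  Delta = -1 * 13 mod 509 = 496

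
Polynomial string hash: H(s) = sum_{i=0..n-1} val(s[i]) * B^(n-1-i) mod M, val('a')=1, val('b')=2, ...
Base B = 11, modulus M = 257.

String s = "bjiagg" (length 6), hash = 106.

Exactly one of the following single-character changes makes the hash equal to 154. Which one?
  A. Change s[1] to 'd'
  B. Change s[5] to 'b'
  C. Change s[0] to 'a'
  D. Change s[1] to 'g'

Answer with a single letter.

Answer: A

Derivation:
Option A: s[1]='j'->'d', delta=(4-10)*11^4 mod 257 = 48, hash=106+48 mod 257 = 154 <-- target
Option B: s[5]='g'->'b', delta=(2-7)*11^0 mod 257 = 252, hash=106+252 mod 257 = 101
Option C: s[0]='b'->'a', delta=(1-2)*11^5 mod 257 = 88, hash=106+88 mod 257 = 194
Option D: s[1]='j'->'g', delta=(7-10)*11^4 mod 257 = 24, hash=106+24 mod 257 = 130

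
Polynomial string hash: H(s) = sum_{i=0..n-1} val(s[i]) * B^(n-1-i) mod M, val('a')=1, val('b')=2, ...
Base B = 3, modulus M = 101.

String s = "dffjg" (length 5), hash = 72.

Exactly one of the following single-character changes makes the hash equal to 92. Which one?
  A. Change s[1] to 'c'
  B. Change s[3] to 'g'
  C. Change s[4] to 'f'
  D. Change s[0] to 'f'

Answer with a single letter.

Answer: A

Derivation:
Option A: s[1]='f'->'c', delta=(3-6)*3^3 mod 101 = 20, hash=72+20 mod 101 = 92 <-- target
Option B: s[3]='j'->'g', delta=(7-10)*3^1 mod 101 = 92, hash=72+92 mod 101 = 63
Option C: s[4]='g'->'f', delta=(6-7)*3^0 mod 101 = 100, hash=72+100 mod 101 = 71
Option D: s[0]='d'->'f', delta=(6-4)*3^4 mod 101 = 61, hash=72+61 mod 101 = 32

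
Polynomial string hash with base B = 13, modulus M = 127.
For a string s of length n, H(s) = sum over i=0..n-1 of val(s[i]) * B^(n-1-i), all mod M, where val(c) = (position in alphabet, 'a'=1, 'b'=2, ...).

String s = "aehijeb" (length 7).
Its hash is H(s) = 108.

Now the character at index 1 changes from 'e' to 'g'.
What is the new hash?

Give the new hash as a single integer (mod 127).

Answer: 125

Derivation:
val('e') = 5, val('g') = 7
Position k = 1, exponent = n-1-k = 5
B^5 mod M = 13^5 mod 127 = 72
Delta = (7 - 5) * 72 mod 127 = 17
New hash = (108 + 17) mod 127 = 125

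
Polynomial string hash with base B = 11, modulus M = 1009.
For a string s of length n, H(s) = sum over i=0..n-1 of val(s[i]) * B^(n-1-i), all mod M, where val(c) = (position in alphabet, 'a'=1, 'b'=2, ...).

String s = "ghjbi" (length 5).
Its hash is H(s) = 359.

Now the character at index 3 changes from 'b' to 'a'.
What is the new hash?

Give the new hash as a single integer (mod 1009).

Answer: 348

Derivation:
val('b') = 2, val('a') = 1
Position k = 3, exponent = n-1-k = 1
B^1 mod M = 11^1 mod 1009 = 11
Delta = (1 - 2) * 11 mod 1009 = 998
New hash = (359 + 998) mod 1009 = 348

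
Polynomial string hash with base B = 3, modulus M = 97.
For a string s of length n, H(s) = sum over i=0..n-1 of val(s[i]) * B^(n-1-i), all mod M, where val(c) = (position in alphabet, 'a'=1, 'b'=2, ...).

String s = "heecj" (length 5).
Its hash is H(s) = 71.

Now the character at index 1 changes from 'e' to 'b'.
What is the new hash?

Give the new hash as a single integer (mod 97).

val('e') = 5, val('b') = 2
Position k = 1, exponent = n-1-k = 3
B^3 mod M = 3^3 mod 97 = 27
Delta = (2 - 5) * 27 mod 97 = 16
New hash = (71 + 16) mod 97 = 87

Answer: 87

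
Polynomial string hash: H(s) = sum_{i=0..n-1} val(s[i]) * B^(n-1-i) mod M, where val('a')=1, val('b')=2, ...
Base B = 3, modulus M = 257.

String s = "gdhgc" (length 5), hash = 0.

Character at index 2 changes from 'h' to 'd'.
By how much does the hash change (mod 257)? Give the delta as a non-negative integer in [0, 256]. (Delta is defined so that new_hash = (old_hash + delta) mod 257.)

Delta formula: (val(new) - val(old)) * B^(n-1-k) mod M
  val('d') - val('h') = 4 - 8 = -4
  B^(n-1-k) = 3^2 mod 257 = 9
  Delta = -4 * 9 mod 257 = 221

Answer: 221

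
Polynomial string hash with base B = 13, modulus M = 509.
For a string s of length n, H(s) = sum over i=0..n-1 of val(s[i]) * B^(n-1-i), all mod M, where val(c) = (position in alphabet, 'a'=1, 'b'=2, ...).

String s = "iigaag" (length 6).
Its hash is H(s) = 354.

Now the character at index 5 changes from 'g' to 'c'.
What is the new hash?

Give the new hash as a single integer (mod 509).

val('g') = 7, val('c') = 3
Position k = 5, exponent = n-1-k = 0
B^0 mod M = 13^0 mod 509 = 1
Delta = (3 - 7) * 1 mod 509 = 505
New hash = (354 + 505) mod 509 = 350

Answer: 350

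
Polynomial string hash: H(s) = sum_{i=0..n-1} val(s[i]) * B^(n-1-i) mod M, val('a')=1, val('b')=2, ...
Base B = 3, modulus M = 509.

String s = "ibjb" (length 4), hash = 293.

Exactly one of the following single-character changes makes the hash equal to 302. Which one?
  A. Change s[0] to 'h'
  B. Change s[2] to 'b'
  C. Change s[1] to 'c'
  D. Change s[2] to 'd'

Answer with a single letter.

Answer: C

Derivation:
Option A: s[0]='i'->'h', delta=(8-9)*3^3 mod 509 = 482, hash=293+482 mod 509 = 266
Option B: s[2]='j'->'b', delta=(2-10)*3^1 mod 509 = 485, hash=293+485 mod 509 = 269
Option C: s[1]='b'->'c', delta=(3-2)*3^2 mod 509 = 9, hash=293+9 mod 509 = 302 <-- target
Option D: s[2]='j'->'d', delta=(4-10)*3^1 mod 509 = 491, hash=293+491 mod 509 = 275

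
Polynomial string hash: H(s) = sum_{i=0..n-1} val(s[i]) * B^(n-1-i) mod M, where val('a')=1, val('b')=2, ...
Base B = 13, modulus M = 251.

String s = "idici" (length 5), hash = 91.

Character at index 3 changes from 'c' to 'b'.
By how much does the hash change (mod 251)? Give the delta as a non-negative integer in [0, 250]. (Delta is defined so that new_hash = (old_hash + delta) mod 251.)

Answer: 238

Derivation:
Delta formula: (val(new) - val(old)) * B^(n-1-k) mod M
  val('b') - val('c') = 2 - 3 = -1
  B^(n-1-k) = 13^1 mod 251 = 13
  Delta = -1 * 13 mod 251 = 238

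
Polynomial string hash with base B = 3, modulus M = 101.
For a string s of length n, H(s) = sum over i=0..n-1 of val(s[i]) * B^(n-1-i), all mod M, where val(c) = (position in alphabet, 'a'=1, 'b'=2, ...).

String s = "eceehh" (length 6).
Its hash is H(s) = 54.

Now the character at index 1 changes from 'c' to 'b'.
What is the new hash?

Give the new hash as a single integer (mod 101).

Answer: 74

Derivation:
val('c') = 3, val('b') = 2
Position k = 1, exponent = n-1-k = 4
B^4 mod M = 3^4 mod 101 = 81
Delta = (2 - 3) * 81 mod 101 = 20
New hash = (54 + 20) mod 101 = 74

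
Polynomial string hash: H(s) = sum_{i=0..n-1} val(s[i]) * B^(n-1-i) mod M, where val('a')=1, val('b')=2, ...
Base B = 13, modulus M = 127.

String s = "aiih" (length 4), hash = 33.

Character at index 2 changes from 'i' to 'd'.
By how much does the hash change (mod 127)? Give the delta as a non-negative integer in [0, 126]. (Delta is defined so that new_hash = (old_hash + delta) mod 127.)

Delta formula: (val(new) - val(old)) * B^(n-1-k) mod M
  val('d') - val('i') = 4 - 9 = -5
  B^(n-1-k) = 13^1 mod 127 = 13
  Delta = -5 * 13 mod 127 = 62

Answer: 62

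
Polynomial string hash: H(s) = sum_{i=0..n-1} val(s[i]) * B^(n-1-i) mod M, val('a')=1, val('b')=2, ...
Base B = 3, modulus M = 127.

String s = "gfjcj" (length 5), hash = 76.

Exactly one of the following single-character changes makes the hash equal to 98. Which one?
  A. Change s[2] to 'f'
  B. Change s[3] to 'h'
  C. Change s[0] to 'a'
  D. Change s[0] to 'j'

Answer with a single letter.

Answer: C

Derivation:
Option A: s[2]='j'->'f', delta=(6-10)*3^2 mod 127 = 91, hash=76+91 mod 127 = 40
Option B: s[3]='c'->'h', delta=(8-3)*3^1 mod 127 = 15, hash=76+15 mod 127 = 91
Option C: s[0]='g'->'a', delta=(1-7)*3^4 mod 127 = 22, hash=76+22 mod 127 = 98 <-- target
Option D: s[0]='g'->'j', delta=(10-7)*3^4 mod 127 = 116, hash=76+116 mod 127 = 65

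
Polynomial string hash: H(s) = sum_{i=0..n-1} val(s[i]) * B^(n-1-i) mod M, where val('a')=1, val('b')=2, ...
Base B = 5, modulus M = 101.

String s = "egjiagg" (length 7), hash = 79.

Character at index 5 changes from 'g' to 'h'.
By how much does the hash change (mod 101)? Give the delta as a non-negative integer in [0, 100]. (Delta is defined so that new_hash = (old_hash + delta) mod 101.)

Delta formula: (val(new) - val(old)) * B^(n-1-k) mod M
  val('h') - val('g') = 8 - 7 = 1
  B^(n-1-k) = 5^1 mod 101 = 5
  Delta = 1 * 5 mod 101 = 5

Answer: 5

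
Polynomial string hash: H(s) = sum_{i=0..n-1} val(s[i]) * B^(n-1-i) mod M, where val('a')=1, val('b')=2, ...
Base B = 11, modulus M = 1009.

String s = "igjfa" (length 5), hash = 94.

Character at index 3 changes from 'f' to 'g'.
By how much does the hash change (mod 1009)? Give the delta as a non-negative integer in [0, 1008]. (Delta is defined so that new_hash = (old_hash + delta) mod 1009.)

Delta formula: (val(new) - val(old)) * B^(n-1-k) mod M
  val('g') - val('f') = 7 - 6 = 1
  B^(n-1-k) = 11^1 mod 1009 = 11
  Delta = 1 * 11 mod 1009 = 11

Answer: 11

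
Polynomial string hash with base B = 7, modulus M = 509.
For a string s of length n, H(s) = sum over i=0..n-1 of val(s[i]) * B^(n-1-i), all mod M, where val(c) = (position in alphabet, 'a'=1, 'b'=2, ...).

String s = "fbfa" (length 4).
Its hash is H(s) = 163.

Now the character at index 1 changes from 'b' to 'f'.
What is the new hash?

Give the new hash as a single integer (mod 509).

val('b') = 2, val('f') = 6
Position k = 1, exponent = n-1-k = 2
B^2 mod M = 7^2 mod 509 = 49
Delta = (6 - 2) * 49 mod 509 = 196
New hash = (163 + 196) mod 509 = 359

Answer: 359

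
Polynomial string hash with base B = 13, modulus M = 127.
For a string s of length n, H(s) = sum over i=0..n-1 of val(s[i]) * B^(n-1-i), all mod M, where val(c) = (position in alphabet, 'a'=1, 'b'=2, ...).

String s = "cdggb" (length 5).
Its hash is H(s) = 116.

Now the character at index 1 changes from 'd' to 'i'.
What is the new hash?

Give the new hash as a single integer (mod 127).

Answer: 52

Derivation:
val('d') = 4, val('i') = 9
Position k = 1, exponent = n-1-k = 3
B^3 mod M = 13^3 mod 127 = 38
Delta = (9 - 4) * 38 mod 127 = 63
New hash = (116 + 63) mod 127 = 52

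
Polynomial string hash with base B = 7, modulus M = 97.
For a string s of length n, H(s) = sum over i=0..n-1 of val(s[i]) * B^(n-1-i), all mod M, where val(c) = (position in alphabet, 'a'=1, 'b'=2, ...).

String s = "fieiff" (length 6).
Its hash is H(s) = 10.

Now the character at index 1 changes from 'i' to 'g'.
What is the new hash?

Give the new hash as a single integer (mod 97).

Answer: 58

Derivation:
val('i') = 9, val('g') = 7
Position k = 1, exponent = n-1-k = 4
B^4 mod M = 7^4 mod 97 = 73
Delta = (7 - 9) * 73 mod 97 = 48
New hash = (10 + 48) mod 97 = 58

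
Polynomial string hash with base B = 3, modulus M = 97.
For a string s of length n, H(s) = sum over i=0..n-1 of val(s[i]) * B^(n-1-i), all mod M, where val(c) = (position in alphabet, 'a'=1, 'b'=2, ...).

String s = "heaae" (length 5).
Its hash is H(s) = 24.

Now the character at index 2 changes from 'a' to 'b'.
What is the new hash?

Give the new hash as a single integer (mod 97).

Answer: 33

Derivation:
val('a') = 1, val('b') = 2
Position k = 2, exponent = n-1-k = 2
B^2 mod M = 3^2 mod 97 = 9
Delta = (2 - 1) * 9 mod 97 = 9
New hash = (24 + 9) mod 97 = 33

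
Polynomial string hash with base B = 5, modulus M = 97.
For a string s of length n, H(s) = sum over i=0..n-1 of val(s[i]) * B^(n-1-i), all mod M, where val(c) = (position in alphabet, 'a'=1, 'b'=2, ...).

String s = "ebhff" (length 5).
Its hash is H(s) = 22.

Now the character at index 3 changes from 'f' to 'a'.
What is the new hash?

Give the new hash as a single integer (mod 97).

val('f') = 6, val('a') = 1
Position k = 3, exponent = n-1-k = 1
B^1 mod M = 5^1 mod 97 = 5
Delta = (1 - 6) * 5 mod 97 = 72
New hash = (22 + 72) mod 97 = 94

Answer: 94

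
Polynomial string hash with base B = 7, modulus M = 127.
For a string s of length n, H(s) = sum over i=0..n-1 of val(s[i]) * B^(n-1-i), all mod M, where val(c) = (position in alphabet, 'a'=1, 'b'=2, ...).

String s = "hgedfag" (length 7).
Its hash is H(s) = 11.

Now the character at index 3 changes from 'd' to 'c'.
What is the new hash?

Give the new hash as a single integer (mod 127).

val('d') = 4, val('c') = 3
Position k = 3, exponent = n-1-k = 3
B^3 mod M = 7^3 mod 127 = 89
Delta = (3 - 4) * 89 mod 127 = 38
New hash = (11 + 38) mod 127 = 49

Answer: 49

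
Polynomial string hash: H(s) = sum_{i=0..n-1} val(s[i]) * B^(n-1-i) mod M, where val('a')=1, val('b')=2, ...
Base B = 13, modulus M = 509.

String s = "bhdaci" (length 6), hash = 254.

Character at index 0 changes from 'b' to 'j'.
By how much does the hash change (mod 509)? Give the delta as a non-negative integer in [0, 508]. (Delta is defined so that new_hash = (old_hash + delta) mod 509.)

Delta formula: (val(new) - val(old)) * B^(n-1-k) mod M
  val('j') - val('b') = 10 - 2 = 8
  B^(n-1-k) = 13^5 mod 509 = 232
  Delta = 8 * 232 mod 509 = 329

Answer: 329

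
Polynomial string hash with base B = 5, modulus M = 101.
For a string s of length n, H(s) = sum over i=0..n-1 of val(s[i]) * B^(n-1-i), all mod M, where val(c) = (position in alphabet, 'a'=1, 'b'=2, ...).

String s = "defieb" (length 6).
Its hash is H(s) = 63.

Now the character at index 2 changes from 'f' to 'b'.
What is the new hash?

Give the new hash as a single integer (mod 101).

Answer: 68

Derivation:
val('f') = 6, val('b') = 2
Position k = 2, exponent = n-1-k = 3
B^3 mod M = 5^3 mod 101 = 24
Delta = (2 - 6) * 24 mod 101 = 5
New hash = (63 + 5) mod 101 = 68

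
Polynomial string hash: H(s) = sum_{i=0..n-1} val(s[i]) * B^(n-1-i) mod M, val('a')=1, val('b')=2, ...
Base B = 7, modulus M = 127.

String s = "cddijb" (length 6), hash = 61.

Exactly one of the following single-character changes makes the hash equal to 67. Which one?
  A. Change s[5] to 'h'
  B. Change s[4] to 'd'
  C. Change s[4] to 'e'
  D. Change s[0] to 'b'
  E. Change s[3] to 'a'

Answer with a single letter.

Answer: A

Derivation:
Option A: s[5]='b'->'h', delta=(8-2)*7^0 mod 127 = 6, hash=61+6 mod 127 = 67 <-- target
Option B: s[4]='j'->'d', delta=(4-10)*7^1 mod 127 = 85, hash=61+85 mod 127 = 19
Option C: s[4]='j'->'e', delta=(5-10)*7^1 mod 127 = 92, hash=61+92 mod 127 = 26
Option D: s[0]='c'->'b', delta=(2-3)*7^5 mod 127 = 84, hash=61+84 mod 127 = 18
Option E: s[3]='i'->'a', delta=(1-9)*7^2 mod 127 = 116, hash=61+116 mod 127 = 50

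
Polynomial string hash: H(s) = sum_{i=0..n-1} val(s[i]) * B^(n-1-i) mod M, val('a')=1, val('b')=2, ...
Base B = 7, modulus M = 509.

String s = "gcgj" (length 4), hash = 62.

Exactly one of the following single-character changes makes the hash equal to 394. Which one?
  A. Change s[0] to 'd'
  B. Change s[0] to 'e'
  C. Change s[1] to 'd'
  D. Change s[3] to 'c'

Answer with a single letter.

Option A: s[0]='g'->'d', delta=(4-7)*7^3 mod 509 = 498, hash=62+498 mod 509 = 51
Option B: s[0]='g'->'e', delta=(5-7)*7^3 mod 509 = 332, hash=62+332 mod 509 = 394 <-- target
Option C: s[1]='c'->'d', delta=(4-3)*7^2 mod 509 = 49, hash=62+49 mod 509 = 111
Option D: s[3]='j'->'c', delta=(3-10)*7^0 mod 509 = 502, hash=62+502 mod 509 = 55

Answer: B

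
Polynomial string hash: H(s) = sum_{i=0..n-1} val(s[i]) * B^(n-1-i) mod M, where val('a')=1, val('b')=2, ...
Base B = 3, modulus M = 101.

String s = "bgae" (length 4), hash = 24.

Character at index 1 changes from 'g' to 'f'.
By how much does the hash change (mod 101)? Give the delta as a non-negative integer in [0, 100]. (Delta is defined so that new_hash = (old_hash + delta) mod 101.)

Delta formula: (val(new) - val(old)) * B^(n-1-k) mod M
  val('f') - val('g') = 6 - 7 = -1
  B^(n-1-k) = 3^2 mod 101 = 9
  Delta = -1 * 9 mod 101 = 92

Answer: 92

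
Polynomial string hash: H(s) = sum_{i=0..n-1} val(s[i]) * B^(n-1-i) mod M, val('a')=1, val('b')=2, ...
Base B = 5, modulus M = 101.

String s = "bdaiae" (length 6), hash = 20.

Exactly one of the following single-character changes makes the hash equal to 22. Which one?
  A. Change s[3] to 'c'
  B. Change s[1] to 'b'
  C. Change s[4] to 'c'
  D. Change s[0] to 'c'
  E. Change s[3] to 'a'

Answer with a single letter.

Option A: s[3]='i'->'c', delta=(3-9)*5^2 mod 101 = 52, hash=20+52 mod 101 = 72
Option B: s[1]='d'->'b', delta=(2-4)*5^4 mod 101 = 63, hash=20+63 mod 101 = 83
Option C: s[4]='a'->'c', delta=(3-1)*5^1 mod 101 = 10, hash=20+10 mod 101 = 30
Option D: s[0]='b'->'c', delta=(3-2)*5^5 mod 101 = 95, hash=20+95 mod 101 = 14
Option E: s[3]='i'->'a', delta=(1-9)*5^2 mod 101 = 2, hash=20+2 mod 101 = 22 <-- target

Answer: E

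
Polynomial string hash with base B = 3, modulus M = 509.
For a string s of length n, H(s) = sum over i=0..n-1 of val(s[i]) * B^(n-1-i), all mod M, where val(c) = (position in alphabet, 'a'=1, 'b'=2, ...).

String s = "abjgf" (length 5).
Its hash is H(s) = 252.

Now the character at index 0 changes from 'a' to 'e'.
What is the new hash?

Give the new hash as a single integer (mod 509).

Answer: 67

Derivation:
val('a') = 1, val('e') = 5
Position k = 0, exponent = n-1-k = 4
B^4 mod M = 3^4 mod 509 = 81
Delta = (5 - 1) * 81 mod 509 = 324
New hash = (252 + 324) mod 509 = 67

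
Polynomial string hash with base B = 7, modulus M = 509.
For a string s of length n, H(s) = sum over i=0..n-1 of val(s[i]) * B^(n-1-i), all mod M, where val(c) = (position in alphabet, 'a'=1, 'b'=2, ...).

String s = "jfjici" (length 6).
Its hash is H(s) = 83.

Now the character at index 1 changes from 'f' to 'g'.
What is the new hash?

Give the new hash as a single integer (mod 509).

Answer: 448

Derivation:
val('f') = 6, val('g') = 7
Position k = 1, exponent = n-1-k = 4
B^4 mod M = 7^4 mod 509 = 365
Delta = (7 - 6) * 365 mod 509 = 365
New hash = (83 + 365) mod 509 = 448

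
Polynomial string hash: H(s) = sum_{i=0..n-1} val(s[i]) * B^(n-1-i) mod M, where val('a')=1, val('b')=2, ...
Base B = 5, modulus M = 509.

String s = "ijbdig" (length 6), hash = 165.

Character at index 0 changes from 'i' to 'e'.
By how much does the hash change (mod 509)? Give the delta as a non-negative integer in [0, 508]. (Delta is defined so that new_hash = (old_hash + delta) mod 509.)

Answer: 225

Derivation:
Delta formula: (val(new) - val(old)) * B^(n-1-k) mod M
  val('e') - val('i') = 5 - 9 = -4
  B^(n-1-k) = 5^5 mod 509 = 71
  Delta = -4 * 71 mod 509 = 225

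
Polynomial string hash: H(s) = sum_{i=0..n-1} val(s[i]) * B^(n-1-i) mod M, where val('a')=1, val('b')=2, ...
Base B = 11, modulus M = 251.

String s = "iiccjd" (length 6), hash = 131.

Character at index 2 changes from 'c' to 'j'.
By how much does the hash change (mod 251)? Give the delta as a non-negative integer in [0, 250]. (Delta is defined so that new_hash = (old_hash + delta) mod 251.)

Delta formula: (val(new) - val(old)) * B^(n-1-k) mod M
  val('j') - val('c') = 10 - 3 = 7
  B^(n-1-k) = 11^3 mod 251 = 76
  Delta = 7 * 76 mod 251 = 30

Answer: 30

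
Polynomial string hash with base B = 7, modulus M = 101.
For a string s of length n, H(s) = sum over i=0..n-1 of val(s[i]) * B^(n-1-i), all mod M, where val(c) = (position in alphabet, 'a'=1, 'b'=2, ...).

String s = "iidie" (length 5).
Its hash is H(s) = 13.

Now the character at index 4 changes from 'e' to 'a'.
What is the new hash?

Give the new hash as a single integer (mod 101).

val('e') = 5, val('a') = 1
Position k = 4, exponent = n-1-k = 0
B^0 mod M = 7^0 mod 101 = 1
Delta = (1 - 5) * 1 mod 101 = 97
New hash = (13 + 97) mod 101 = 9

Answer: 9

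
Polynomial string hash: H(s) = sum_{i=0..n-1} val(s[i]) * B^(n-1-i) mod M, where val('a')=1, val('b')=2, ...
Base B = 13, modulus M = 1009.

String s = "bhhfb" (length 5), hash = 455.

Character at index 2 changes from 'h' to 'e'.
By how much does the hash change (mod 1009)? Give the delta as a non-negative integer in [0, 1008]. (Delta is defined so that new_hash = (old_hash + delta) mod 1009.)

Delta formula: (val(new) - val(old)) * B^(n-1-k) mod M
  val('e') - val('h') = 5 - 8 = -3
  B^(n-1-k) = 13^2 mod 1009 = 169
  Delta = -3 * 169 mod 1009 = 502

Answer: 502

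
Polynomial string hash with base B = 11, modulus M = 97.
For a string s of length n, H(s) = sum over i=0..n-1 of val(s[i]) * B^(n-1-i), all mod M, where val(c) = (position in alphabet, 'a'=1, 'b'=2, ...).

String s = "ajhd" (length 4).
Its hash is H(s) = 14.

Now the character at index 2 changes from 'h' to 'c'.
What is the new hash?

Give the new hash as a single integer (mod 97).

Answer: 56

Derivation:
val('h') = 8, val('c') = 3
Position k = 2, exponent = n-1-k = 1
B^1 mod M = 11^1 mod 97 = 11
Delta = (3 - 8) * 11 mod 97 = 42
New hash = (14 + 42) mod 97 = 56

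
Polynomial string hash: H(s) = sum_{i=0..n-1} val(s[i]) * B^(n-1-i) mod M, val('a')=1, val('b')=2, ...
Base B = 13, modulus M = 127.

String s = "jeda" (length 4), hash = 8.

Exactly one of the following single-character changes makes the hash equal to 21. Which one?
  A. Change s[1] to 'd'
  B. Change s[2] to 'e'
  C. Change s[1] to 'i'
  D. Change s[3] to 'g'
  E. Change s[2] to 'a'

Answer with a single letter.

Option A: s[1]='e'->'d', delta=(4-5)*13^2 mod 127 = 85, hash=8+85 mod 127 = 93
Option B: s[2]='d'->'e', delta=(5-4)*13^1 mod 127 = 13, hash=8+13 mod 127 = 21 <-- target
Option C: s[1]='e'->'i', delta=(9-5)*13^2 mod 127 = 41, hash=8+41 mod 127 = 49
Option D: s[3]='a'->'g', delta=(7-1)*13^0 mod 127 = 6, hash=8+6 mod 127 = 14
Option E: s[2]='d'->'a', delta=(1-4)*13^1 mod 127 = 88, hash=8+88 mod 127 = 96

Answer: B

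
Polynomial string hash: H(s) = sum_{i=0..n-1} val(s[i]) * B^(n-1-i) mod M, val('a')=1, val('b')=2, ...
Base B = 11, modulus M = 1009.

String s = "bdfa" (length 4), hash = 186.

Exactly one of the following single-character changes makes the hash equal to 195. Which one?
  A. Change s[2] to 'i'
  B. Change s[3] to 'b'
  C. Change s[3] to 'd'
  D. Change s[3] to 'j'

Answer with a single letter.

Option A: s[2]='f'->'i', delta=(9-6)*11^1 mod 1009 = 33, hash=186+33 mod 1009 = 219
Option B: s[3]='a'->'b', delta=(2-1)*11^0 mod 1009 = 1, hash=186+1 mod 1009 = 187
Option C: s[3]='a'->'d', delta=(4-1)*11^0 mod 1009 = 3, hash=186+3 mod 1009 = 189
Option D: s[3]='a'->'j', delta=(10-1)*11^0 mod 1009 = 9, hash=186+9 mod 1009 = 195 <-- target

Answer: D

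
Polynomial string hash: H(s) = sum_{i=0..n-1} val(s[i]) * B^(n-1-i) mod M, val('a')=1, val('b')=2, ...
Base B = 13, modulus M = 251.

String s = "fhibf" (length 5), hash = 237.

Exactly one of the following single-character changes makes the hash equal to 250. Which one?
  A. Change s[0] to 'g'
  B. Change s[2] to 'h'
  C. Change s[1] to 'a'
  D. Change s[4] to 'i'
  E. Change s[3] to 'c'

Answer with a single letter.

Option A: s[0]='f'->'g', delta=(7-6)*13^4 mod 251 = 198, hash=237+198 mod 251 = 184
Option B: s[2]='i'->'h', delta=(8-9)*13^2 mod 251 = 82, hash=237+82 mod 251 = 68
Option C: s[1]='h'->'a', delta=(1-8)*13^3 mod 251 = 183, hash=237+183 mod 251 = 169
Option D: s[4]='f'->'i', delta=(9-6)*13^0 mod 251 = 3, hash=237+3 mod 251 = 240
Option E: s[3]='b'->'c', delta=(3-2)*13^1 mod 251 = 13, hash=237+13 mod 251 = 250 <-- target

Answer: E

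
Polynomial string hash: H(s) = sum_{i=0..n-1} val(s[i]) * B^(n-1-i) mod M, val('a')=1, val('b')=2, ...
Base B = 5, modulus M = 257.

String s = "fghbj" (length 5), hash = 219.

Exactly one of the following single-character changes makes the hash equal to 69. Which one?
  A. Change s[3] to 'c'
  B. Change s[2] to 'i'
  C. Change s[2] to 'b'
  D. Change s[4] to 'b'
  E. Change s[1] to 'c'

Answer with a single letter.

Answer: C

Derivation:
Option A: s[3]='b'->'c', delta=(3-2)*5^1 mod 257 = 5, hash=219+5 mod 257 = 224
Option B: s[2]='h'->'i', delta=(9-8)*5^2 mod 257 = 25, hash=219+25 mod 257 = 244
Option C: s[2]='h'->'b', delta=(2-8)*5^2 mod 257 = 107, hash=219+107 mod 257 = 69 <-- target
Option D: s[4]='j'->'b', delta=(2-10)*5^0 mod 257 = 249, hash=219+249 mod 257 = 211
Option E: s[1]='g'->'c', delta=(3-7)*5^3 mod 257 = 14, hash=219+14 mod 257 = 233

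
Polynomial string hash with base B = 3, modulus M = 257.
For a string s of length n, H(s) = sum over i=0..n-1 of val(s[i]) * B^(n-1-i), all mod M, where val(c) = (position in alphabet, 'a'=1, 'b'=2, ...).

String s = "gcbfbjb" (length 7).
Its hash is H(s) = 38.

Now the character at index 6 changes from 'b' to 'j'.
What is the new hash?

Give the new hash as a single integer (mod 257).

Answer: 46

Derivation:
val('b') = 2, val('j') = 10
Position k = 6, exponent = n-1-k = 0
B^0 mod M = 3^0 mod 257 = 1
Delta = (10 - 2) * 1 mod 257 = 8
New hash = (38 + 8) mod 257 = 46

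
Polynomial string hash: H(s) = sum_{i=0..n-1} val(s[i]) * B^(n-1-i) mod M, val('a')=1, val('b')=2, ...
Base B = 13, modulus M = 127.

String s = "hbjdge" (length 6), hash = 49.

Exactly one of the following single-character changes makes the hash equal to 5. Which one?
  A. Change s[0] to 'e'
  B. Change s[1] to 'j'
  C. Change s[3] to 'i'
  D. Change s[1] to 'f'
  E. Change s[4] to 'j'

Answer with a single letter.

Answer: C

Derivation:
Option A: s[0]='h'->'e', delta=(5-8)*13^5 mod 127 = 38, hash=49+38 mod 127 = 87
Option B: s[1]='b'->'j', delta=(10-2)*13^4 mod 127 = 15, hash=49+15 mod 127 = 64
Option C: s[3]='d'->'i', delta=(9-4)*13^2 mod 127 = 83, hash=49+83 mod 127 = 5 <-- target
Option D: s[1]='b'->'f', delta=(6-2)*13^4 mod 127 = 71, hash=49+71 mod 127 = 120
Option E: s[4]='g'->'j', delta=(10-7)*13^1 mod 127 = 39, hash=49+39 mod 127 = 88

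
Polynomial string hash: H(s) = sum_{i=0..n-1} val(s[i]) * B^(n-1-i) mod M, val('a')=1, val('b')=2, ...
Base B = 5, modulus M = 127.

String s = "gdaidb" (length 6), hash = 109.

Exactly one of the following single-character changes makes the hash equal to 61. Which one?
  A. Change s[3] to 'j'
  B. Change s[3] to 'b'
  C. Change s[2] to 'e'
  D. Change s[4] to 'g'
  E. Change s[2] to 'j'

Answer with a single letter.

Option A: s[3]='i'->'j', delta=(10-9)*5^2 mod 127 = 25, hash=109+25 mod 127 = 7
Option B: s[3]='i'->'b', delta=(2-9)*5^2 mod 127 = 79, hash=109+79 mod 127 = 61 <-- target
Option C: s[2]='a'->'e', delta=(5-1)*5^3 mod 127 = 119, hash=109+119 mod 127 = 101
Option D: s[4]='d'->'g', delta=(7-4)*5^1 mod 127 = 15, hash=109+15 mod 127 = 124
Option E: s[2]='a'->'j', delta=(10-1)*5^3 mod 127 = 109, hash=109+109 mod 127 = 91

Answer: B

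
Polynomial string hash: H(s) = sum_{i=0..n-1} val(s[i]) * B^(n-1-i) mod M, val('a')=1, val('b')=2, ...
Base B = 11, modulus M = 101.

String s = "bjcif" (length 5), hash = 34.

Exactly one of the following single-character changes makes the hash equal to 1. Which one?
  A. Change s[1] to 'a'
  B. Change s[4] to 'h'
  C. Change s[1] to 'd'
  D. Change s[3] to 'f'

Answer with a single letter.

Option A: s[1]='j'->'a', delta=(1-10)*11^3 mod 101 = 40, hash=34+40 mod 101 = 74
Option B: s[4]='f'->'h', delta=(8-6)*11^0 mod 101 = 2, hash=34+2 mod 101 = 36
Option C: s[1]='j'->'d', delta=(4-10)*11^3 mod 101 = 94, hash=34+94 mod 101 = 27
Option D: s[3]='i'->'f', delta=(6-9)*11^1 mod 101 = 68, hash=34+68 mod 101 = 1 <-- target

Answer: D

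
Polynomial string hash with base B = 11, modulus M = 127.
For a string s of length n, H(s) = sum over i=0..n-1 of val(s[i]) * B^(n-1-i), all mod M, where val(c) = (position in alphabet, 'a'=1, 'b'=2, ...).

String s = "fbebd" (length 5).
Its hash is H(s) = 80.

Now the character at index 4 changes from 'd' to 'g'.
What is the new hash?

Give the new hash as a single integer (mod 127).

val('d') = 4, val('g') = 7
Position k = 4, exponent = n-1-k = 0
B^0 mod M = 11^0 mod 127 = 1
Delta = (7 - 4) * 1 mod 127 = 3
New hash = (80 + 3) mod 127 = 83

Answer: 83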